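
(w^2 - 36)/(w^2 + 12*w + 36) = (w - 6)/(w + 6)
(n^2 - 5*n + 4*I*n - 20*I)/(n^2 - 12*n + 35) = (n + 4*I)/(n - 7)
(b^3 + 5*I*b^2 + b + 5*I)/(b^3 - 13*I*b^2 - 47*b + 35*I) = (b^2 + 6*I*b - 5)/(b^2 - 12*I*b - 35)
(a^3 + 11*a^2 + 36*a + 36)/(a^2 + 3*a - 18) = (a^2 + 5*a + 6)/(a - 3)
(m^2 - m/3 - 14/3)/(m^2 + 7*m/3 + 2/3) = (3*m - 7)/(3*m + 1)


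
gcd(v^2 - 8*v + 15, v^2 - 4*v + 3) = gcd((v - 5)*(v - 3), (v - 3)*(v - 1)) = v - 3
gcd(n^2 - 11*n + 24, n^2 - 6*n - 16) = n - 8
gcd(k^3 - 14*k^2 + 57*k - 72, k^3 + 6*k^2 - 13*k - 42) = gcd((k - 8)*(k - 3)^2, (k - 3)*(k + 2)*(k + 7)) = k - 3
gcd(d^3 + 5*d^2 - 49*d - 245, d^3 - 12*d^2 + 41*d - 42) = d - 7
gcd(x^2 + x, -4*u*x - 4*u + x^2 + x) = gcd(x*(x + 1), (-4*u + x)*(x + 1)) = x + 1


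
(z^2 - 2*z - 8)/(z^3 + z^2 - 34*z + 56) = (z + 2)/(z^2 + 5*z - 14)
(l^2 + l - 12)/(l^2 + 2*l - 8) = (l - 3)/(l - 2)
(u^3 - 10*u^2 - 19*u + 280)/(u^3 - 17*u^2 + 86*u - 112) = (u + 5)/(u - 2)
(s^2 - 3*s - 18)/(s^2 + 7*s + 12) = (s - 6)/(s + 4)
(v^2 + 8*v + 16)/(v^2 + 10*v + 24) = (v + 4)/(v + 6)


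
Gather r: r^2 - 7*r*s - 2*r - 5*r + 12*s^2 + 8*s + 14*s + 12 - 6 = r^2 + r*(-7*s - 7) + 12*s^2 + 22*s + 6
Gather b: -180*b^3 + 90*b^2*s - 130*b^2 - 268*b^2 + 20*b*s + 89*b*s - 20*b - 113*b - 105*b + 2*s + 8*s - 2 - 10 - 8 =-180*b^3 + b^2*(90*s - 398) + b*(109*s - 238) + 10*s - 20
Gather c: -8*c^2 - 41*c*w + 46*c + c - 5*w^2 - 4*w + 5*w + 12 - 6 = -8*c^2 + c*(47 - 41*w) - 5*w^2 + w + 6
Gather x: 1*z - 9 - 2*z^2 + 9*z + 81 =-2*z^2 + 10*z + 72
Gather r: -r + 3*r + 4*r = 6*r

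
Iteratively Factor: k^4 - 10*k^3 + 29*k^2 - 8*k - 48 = (k - 3)*(k^3 - 7*k^2 + 8*k + 16) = (k - 3)*(k + 1)*(k^2 - 8*k + 16) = (k - 4)*(k - 3)*(k + 1)*(k - 4)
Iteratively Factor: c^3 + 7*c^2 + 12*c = (c + 4)*(c^2 + 3*c) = c*(c + 4)*(c + 3)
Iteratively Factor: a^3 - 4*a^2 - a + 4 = (a - 1)*(a^2 - 3*a - 4) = (a - 1)*(a + 1)*(a - 4)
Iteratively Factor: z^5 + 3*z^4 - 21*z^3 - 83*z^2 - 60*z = (z + 1)*(z^4 + 2*z^3 - 23*z^2 - 60*z) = z*(z + 1)*(z^3 + 2*z^2 - 23*z - 60) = z*(z - 5)*(z + 1)*(z^2 + 7*z + 12) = z*(z - 5)*(z + 1)*(z + 3)*(z + 4)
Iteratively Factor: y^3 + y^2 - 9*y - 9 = (y - 3)*(y^2 + 4*y + 3) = (y - 3)*(y + 3)*(y + 1)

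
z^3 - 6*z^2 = z^2*(z - 6)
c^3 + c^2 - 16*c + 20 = (c - 2)^2*(c + 5)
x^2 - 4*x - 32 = (x - 8)*(x + 4)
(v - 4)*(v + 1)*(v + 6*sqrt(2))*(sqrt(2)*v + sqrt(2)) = sqrt(2)*v^4 - 2*sqrt(2)*v^3 + 12*v^3 - 24*v^2 - 7*sqrt(2)*v^2 - 84*v - 4*sqrt(2)*v - 48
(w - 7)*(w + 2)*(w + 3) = w^3 - 2*w^2 - 29*w - 42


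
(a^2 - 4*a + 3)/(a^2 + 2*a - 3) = (a - 3)/(a + 3)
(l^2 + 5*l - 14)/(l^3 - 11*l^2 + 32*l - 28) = (l + 7)/(l^2 - 9*l + 14)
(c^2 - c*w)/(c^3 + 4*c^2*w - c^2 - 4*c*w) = (c - w)/(c^2 + 4*c*w - c - 4*w)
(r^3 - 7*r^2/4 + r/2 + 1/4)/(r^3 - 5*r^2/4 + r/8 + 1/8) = 2*(r - 1)/(2*r - 1)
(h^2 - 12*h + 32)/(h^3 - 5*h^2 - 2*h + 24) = (h - 8)/(h^2 - h - 6)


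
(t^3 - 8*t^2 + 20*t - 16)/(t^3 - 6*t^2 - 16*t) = (-t^3 + 8*t^2 - 20*t + 16)/(t*(-t^2 + 6*t + 16))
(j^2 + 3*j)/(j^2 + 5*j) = (j + 3)/(j + 5)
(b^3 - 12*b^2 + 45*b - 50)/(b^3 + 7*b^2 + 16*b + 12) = (b^3 - 12*b^2 + 45*b - 50)/(b^3 + 7*b^2 + 16*b + 12)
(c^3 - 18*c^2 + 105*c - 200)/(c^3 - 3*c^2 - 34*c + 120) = (c^2 - 13*c + 40)/(c^2 + 2*c - 24)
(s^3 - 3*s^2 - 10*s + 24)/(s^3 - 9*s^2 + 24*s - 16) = (s^2 + s - 6)/(s^2 - 5*s + 4)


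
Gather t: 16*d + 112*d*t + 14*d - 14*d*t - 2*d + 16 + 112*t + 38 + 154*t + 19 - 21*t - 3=28*d + t*(98*d + 245) + 70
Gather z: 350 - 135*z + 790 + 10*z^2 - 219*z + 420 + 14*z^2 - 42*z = 24*z^2 - 396*z + 1560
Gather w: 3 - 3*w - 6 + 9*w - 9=6*w - 12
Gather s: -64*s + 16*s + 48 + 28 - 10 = 66 - 48*s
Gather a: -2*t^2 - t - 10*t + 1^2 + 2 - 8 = -2*t^2 - 11*t - 5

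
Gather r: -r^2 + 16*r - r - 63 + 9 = -r^2 + 15*r - 54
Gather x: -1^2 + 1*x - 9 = x - 10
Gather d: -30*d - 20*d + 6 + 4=10 - 50*d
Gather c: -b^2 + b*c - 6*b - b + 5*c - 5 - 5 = -b^2 - 7*b + c*(b + 5) - 10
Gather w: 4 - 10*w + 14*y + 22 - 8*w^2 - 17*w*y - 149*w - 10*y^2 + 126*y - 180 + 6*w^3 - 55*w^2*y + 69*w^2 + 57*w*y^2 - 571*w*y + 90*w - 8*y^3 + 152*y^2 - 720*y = 6*w^3 + w^2*(61 - 55*y) + w*(57*y^2 - 588*y - 69) - 8*y^3 + 142*y^2 - 580*y - 154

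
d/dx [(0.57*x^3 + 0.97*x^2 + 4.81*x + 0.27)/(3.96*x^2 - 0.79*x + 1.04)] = (2.2572*x^4 - 0.9006*x^3 - 18.0355*x^2 - 0.1208*x + 5.2157)/(15.6816*x^4 - 6.2568*x^3 + 8.8609*x^2 - 1.6432*x + 1.0816)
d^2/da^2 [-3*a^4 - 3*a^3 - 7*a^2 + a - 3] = -36*a^2 - 18*a - 14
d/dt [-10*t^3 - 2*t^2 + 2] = 2*t*(-15*t - 2)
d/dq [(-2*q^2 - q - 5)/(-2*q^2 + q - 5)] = 2*(5 - 2*q^2)/(4*q^4 - 4*q^3 + 21*q^2 - 10*q + 25)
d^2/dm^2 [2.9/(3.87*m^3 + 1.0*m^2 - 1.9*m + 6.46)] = (-(67.338*m + 5.8)*(3.87*m^3 + 1.0*m^2 - 1.9*m + 6.46) + 2.9*(11.61*m^2 + 2.0*m - 1.9)*(23.22*m^2 + 4.0*m - 3.8))/(3.87*m^3 + 1.0*m^2 - 1.9*m + 6.46)^3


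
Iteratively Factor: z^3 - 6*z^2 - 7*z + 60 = (z - 4)*(z^2 - 2*z - 15) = (z - 4)*(z + 3)*(z - 5)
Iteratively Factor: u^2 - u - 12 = (u + 3)*(u - 4)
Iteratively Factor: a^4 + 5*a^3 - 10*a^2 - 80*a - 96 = (a + 2)*(a^3 + 3*a^2 - 16*a - 48) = (a + 2)*(a + 3)*(a^2 - 16) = (a - 4)*(a + 2)*(a + 3)*(a + 4)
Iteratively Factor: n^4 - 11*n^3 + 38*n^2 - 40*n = (n - 4)*(n^3 - 7*n^2 + 10*n) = (n - 4)*(n - 2)*(n^2 - 5*n) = (n - 5)*(n - 4)*(n - 2)*(n)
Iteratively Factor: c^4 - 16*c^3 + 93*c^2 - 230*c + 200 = (c - 5)*(c^3 - 11*c^2 + 38*c - 40) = (c - 5)^2*(c^2 - 6*c + 8) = (c - 5)^2*(c - 2)*(c - 4)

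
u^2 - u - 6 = (u - 3)*(u + 2)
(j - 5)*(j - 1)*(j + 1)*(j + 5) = j^4 - 26*j^2 + 25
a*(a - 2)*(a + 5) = a^3 + 3*a^2 - 10*a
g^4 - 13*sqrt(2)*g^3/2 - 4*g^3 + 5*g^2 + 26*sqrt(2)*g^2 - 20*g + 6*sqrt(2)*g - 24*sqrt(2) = (g - 4)*(g - 6*sqrt(2))*(g - sqrt(2))*(g + sqrt(2)/2)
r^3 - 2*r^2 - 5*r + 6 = (r - 3)*(r - 1)*(r + 2)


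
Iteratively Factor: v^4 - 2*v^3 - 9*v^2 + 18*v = (v + 3)*(v^3 - 5*v^2 + 6*v) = (v - 3)*(v + 3)*(v^2 - 2*v) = v*(v - 3)*(v + 3)*(v - 2)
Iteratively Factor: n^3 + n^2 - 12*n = (n)*(n^2 + n - 12) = n*(n + 4)*(n - 3)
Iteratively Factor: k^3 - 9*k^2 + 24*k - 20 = (k - 2)*(k^2 - 7*k + 10) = (k - 2)^2*(k - 5)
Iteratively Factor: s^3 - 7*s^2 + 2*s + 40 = (s - 5)*(s^2 - 2*s - 8) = (s - 5)*(s - 4)*(s + 2)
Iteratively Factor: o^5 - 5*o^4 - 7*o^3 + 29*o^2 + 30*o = (o + 2)*(o^4 - 7*o^3 + 7*o^2 + 15*o) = o*(o + 2)*(o^3 - 7*o^2 + 7*o + 15) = o*(o + 1)*(o + 2)*(o^2 - 8*o + 15) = o*(o - 5)*(o + 1)*(o + 2)*(o - 3)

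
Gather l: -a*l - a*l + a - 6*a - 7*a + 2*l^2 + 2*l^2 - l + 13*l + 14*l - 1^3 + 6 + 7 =-12*a + 4*l^2 + l*(26 - 2*a) + 12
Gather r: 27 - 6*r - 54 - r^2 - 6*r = -r^2 - 12*r - 27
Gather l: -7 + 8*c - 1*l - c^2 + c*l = -c^2 + 8*c + l*(c - 1) - 7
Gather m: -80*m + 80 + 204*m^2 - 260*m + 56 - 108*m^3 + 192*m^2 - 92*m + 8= -108*m^3 + 396*m^2 - 432*m + 144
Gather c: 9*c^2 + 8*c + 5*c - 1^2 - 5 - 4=9*c^2 + 13*c - 10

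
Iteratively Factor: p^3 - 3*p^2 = (p)*(p^2 - 3*p) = p*(p - 3)*(p)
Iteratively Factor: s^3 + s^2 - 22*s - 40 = (s + 4)*(s^2 - 3*s - 10) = (s + 2)*(s + 4)*(s - 5)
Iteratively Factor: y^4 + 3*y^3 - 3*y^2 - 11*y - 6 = (y + 1)*(y^3 + 2*y^2 - 5*y - 6) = (y - 2)*(y + 1)*(y^2 + 4*y + 3) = (y - 2)*(y + 1)^2*(y + 3)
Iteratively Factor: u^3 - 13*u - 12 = (u - 4)*(u^2 + 4*u + 3) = (u - 4)*(u + 3)*(u + 1)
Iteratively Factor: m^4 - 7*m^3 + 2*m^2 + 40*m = (m - 5)*(m^3 - 2*m^2 - 8*m) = (m - 5)*(m + 2)*(m^2 - 4*m) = (m - 5)*(m - 4)*(m + 2)*(m)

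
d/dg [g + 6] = 1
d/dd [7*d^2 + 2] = 14*d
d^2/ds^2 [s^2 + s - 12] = 2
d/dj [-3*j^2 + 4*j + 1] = 4 - 6*j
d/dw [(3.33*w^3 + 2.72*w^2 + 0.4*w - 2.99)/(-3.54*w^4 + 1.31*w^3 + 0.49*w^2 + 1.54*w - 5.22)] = (11.7882*w^6 + 19.2576*w^5 + 2.3165*w^4 - 33.13*w^3 - 36.4043*w^2 - 25.4666*w + 2.5166)/(12.5316*w^8 - 9.2748*w^7 - 1.7531*w^6 - 9.6194*w^5 + 41.2325*w^4 - 12.1672*w^3 - 2.744*w^2 - 16.0776*w + 27.2484)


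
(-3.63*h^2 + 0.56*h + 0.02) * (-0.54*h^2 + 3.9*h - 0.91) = 1.9602*h^4 - 14.4594*h^3 + 5.4765*h^2 - 0.4316*h - 0.0182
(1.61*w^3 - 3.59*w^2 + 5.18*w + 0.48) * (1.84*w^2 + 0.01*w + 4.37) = 2.9624*w^5 - 6.5895*w^4 + 16.531*w^3 - 14.7533*w^2 + 22.6414*w + 2.0976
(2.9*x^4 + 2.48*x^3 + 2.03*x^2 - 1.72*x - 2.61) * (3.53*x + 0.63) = 10.237*x^5 + 10.5814*x^4 + 8.7283*x^3 - 4.7927*x^2 - 10.2969*x - 1.6443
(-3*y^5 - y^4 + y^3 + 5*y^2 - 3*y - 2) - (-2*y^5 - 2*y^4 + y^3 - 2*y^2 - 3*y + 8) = -y^5 + y^4 + 7*y^2 - 10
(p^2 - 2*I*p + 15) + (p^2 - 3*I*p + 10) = 2*p^2 - 5*I*p + 25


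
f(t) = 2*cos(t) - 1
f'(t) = -2*sin(t)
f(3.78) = -2.61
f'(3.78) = 1.19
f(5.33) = 0.16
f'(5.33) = 1.63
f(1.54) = -0.94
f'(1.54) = -2.00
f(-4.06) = -2.21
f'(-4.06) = -1.59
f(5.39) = 0.25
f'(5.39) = 1.56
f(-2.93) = -2.96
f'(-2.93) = 0.42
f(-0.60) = 0.65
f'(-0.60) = 1.13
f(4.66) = -1.10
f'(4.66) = 2.00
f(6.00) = 0.92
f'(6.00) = 0.56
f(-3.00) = -2.98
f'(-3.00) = 0.28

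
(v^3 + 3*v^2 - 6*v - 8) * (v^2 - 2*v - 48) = v^5 + v^4 - 60*v^3 - 140*v^2 + 304*v + 384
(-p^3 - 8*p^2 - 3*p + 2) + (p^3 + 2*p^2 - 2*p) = -6*p^2 - 5*p + 2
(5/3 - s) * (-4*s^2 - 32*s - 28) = 4*s^3 + 76*s^2/3 - 76*s/3 - 140/3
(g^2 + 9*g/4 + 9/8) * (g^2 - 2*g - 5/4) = g^4 + g^3/4 - 37*g^2/8 - 81*g/16 - 45/32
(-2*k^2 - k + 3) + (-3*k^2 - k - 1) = -5*k^2 - 2*k + 2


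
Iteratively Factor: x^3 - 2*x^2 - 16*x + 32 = (x - 2)*(x^2 - 16) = (x - 4)*(x - 2)*(x + 4)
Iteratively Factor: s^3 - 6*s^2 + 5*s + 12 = (s - 4)*(s^2 - 2*s - 3) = (s - 4)*(s - 3)*(s + 1)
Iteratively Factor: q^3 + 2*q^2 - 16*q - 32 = (q + 4)*(q^2 - 2*q - 8) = (q - 4)*(q + 4)*(q + 2)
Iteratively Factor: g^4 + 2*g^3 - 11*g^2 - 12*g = (g - 3)*(g^3 + 5*g^2 + 4*g) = (g - 3)*(g + 4)*(g^2 + g) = (g - 3)*(g + 1)*(g + 4)*(g)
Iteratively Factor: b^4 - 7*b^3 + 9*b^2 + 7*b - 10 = (b - 5)*(b^3 - 2*b^2 - b + 2) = (b - 5)*(b - 2)*(b^2 - 1) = (b - 5)*(b - 2)*(b + 1)*(b - 1)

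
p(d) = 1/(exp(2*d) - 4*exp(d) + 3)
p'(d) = (-2*exp(2*d) + 4*exp(d))/(exp(2*d) - 4*exp(d) + 3)^2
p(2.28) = 0.02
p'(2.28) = -0.04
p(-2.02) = 0.40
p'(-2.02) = 0.08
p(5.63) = 0.00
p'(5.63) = -0.00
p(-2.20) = 0.39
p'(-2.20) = 0.06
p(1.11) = 14.31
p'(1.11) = -1284.83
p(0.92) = -1.35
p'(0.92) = -4.66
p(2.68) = 0.01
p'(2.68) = -0.01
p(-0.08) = 6.26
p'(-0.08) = 77.98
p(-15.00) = 0.33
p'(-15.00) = 0.00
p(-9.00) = 0.33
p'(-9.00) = 0.00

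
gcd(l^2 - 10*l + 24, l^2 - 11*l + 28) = l - 4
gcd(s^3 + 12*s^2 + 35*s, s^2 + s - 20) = s + 5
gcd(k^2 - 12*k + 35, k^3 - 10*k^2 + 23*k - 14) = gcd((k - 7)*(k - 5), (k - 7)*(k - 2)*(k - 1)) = k - 7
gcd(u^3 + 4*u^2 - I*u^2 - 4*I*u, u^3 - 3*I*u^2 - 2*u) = u^2 - I*u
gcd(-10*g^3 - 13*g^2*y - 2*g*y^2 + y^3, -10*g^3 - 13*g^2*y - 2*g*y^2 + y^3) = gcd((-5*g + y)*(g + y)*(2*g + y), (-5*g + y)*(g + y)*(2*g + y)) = -10*g^3 - 13*g^2*y - 2*g*y^2 + y^3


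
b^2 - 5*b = b*(b - 5)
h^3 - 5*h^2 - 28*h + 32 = (h - 8)*(h - 1)*(h + 4)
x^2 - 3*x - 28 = (x - 7)*(x + 4)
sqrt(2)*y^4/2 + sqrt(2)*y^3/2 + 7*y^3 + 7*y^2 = y^2*(y + 7*sqrt(2))*(sqrt(2)*y/2 + sqrt(2)/2)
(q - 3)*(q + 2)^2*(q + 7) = q^4 + 8*q^3 - q^2 - 68*q - 84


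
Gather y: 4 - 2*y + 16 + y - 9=11 - y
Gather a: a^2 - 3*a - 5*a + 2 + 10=a^2 - 8*a + 12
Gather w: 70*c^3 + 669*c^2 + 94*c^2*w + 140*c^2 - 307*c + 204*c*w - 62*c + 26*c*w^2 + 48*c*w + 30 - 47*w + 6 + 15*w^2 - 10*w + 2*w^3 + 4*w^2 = 70*c^3 + 809*c^2 - 369*c + 2*w^3 + w^2*(26*c + 19) + w*(94*c^2 + 252*c - 57) + 36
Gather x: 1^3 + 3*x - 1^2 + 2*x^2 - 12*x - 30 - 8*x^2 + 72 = -6*x^2 - 9*x + 42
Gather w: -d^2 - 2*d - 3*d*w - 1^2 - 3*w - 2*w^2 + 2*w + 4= -d^2 - 2*d - 2*w^2 + w*(-3*d - 1) + 3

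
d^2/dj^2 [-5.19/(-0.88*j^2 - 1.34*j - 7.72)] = (-8.038272*j^2 - 12.240096*j + 5.19*(1.76*j + 1.34)*(3.52*j + 2.68) - 70.517568)/(0.88*j^2 + 1.34*j + 7.72)^3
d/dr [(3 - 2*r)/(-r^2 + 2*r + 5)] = 2*(-r^2 + 3*r - 8)/(r^4 - 4*r^3 - 6*r^2 + 20*r + 25)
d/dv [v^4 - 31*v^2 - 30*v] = 4*v^3 - 62*v - 30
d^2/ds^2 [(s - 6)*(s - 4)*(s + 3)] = 6*s - 14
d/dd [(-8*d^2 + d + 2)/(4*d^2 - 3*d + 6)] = 4*(5*d^2 - 28*d + 3)/(16*d^4 - 24*d^3 + 57*d^2 - 36*d + 36)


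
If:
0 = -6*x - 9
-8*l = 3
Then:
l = -3/8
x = -3/2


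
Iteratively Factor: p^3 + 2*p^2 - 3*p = (p + 3)*(p^2 - p) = (p - 1)*(p + 3)*(p)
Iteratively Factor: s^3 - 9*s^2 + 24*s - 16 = (s - 4)*(s^2 - 5*s + 4) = (s - 4)*(s - 1)*(s - 4)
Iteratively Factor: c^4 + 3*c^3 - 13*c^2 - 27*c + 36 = (c + 4)*(c^3 - c^2 - 9*c + 9) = (c + 3)*(c + 4)*(c^2 - 4*c + 3) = (c - 1)*(c + 3)*(c + 4)*(c - 3)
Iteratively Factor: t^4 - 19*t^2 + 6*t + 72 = (t - 3)*(t^3 + 3*t^2 - 10*t - 24) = (t - 3)^2*(t^2 + 6*t + 8) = (t - 3)^2*(t + 2)*(t + 4)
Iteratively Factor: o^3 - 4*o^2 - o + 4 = (o - 1)*(o^2 - 3*o - 4) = (o - 4)*(o - 1)*(o + 1)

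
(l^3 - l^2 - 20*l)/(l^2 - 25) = l*(l + 4)/(l + 5)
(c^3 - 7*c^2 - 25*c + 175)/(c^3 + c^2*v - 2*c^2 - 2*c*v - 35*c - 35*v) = (c - 5)/(c + v)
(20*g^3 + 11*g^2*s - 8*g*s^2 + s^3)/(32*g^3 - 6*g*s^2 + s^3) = (-5*g^2 - 4*g*s + s^2)/(-8*g^2 - 2*g*s + s^2)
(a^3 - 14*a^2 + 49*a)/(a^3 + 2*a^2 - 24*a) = (a^2 - 14*a + 49)/(a^2 + 2*a - 24)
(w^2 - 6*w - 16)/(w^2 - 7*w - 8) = (w + 2)/(w + 1)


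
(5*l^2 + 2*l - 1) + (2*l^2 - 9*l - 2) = 7*l^2 - 7*l - 3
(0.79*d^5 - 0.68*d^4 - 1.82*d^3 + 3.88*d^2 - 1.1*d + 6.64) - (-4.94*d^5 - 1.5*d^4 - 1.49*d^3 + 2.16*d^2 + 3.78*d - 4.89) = 5.73*d^5 + 0.82*d^4 - 0.33*d^3 + 1.72*d^2 - 4.88*d + 11.53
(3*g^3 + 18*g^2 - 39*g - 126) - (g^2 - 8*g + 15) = 3*g^3 + 17*g^2 - 31*g - 141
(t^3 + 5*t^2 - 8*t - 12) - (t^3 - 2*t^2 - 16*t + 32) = 7*t^2 + 8*t - 44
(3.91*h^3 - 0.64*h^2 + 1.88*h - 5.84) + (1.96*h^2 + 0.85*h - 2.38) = 3.91*h^3 + 1.32*h^2 + 2.73*h - 8.22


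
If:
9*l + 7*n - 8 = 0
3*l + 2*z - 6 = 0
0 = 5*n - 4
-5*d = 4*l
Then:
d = -16/75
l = 4/15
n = 4/5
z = 13/5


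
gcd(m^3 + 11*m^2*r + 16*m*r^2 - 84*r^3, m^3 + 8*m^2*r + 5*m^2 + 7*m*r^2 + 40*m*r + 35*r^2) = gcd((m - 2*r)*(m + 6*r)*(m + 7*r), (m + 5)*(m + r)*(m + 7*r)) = m + 7*r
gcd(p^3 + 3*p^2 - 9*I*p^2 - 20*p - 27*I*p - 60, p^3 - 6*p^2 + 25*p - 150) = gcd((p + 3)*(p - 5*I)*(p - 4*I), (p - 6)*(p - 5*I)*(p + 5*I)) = p - 5*I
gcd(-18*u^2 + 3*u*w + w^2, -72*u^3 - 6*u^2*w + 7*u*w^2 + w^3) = 18*u^2 - 3*u*w - w^2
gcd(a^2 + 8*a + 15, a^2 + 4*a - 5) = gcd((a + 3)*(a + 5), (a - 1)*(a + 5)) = a + 5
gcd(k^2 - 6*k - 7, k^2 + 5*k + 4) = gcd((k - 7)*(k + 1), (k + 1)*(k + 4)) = k + 1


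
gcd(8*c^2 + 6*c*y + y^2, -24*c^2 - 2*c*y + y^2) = 4*c + y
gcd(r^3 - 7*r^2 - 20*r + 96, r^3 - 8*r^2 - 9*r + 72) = r^2 - 11*r + 24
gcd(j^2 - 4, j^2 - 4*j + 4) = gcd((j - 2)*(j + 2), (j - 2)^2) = j - 2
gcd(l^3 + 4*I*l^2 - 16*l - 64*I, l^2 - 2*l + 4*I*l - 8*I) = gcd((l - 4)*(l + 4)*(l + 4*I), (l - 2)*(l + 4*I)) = l + 4*I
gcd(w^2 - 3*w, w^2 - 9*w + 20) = 1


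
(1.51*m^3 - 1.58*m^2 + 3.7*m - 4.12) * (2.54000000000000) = 3.8354*m^3 - 4.0132*m^2 + 9.398*m - 10.4648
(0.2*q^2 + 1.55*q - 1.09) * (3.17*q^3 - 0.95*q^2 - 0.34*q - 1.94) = 0.634*q^5 + 4.7235*q^4 - 4.9958*q^3 + 0.1205*q^2 - 2.6364*q + 2.1146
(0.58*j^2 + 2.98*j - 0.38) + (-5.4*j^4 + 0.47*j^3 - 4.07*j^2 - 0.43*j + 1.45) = -5.4*j^4 + 0.47*j^3 - 3.49*j^2 + 2.55*j + 1.07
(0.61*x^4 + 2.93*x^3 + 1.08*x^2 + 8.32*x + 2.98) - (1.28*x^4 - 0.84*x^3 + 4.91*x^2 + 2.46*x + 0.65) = -0.67*x^4 + 3.77*x^3 - 3.83*x^2 + 5.86*x + 2.33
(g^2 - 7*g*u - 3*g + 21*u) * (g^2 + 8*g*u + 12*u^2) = g^4 + g^3*u - 3*g^3 - 44*g^2*u^2 - 3*g^2*u - 84*g*u^3 + 132*g*u^2 + 252*u^3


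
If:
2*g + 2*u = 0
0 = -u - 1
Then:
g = 1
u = -1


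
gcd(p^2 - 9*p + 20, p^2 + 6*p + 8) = 1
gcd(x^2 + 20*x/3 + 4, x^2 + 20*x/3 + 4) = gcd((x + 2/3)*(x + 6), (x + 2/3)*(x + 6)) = x^2 + 20*x/3 + 4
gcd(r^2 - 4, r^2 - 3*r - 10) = r + 2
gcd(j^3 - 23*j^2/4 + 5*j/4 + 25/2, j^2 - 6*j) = 1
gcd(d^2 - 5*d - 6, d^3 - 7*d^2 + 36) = d - 6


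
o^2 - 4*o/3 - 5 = (o - 3)*(o + 5/3)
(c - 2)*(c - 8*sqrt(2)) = c^2 - 8*sqrt(2)*c - 2*c + 16*sqrt(2)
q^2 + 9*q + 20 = (q + 4)*(q + 5)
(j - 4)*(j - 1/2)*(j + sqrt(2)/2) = j^3 - 9*j^2/2 + sqrt(2)*j^2/2 - 9*sqrt(2)*j/4 + 2*j + sqrt(2)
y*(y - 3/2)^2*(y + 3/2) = y^4 - 3*y^3/2 - 9*y^2/4 + 27*y/8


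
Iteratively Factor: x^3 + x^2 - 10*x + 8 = (x + 4)*(x^2 - 3*x + 2) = (x - 1)*(x + 4)*(x - 2)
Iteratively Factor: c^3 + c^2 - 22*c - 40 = (c - 5)*(c^2 + 6*c + 8) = (c - 5)*(c + 4)*(c + 2)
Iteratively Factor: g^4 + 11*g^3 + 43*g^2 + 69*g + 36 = (g + 4)*(g^3 + 7*g^2 + 15*g + 9) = (g + 1)*(g + 4)*(g^2 + 6*g + 9) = (g + 1)*(g + 3)*(g + 4)*(g + 3)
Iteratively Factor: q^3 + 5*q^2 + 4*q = (q + 4)*(q^2 + q) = (q + 1)*(q + 4)*(q)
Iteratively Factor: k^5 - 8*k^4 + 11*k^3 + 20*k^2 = (k)*(k^4 - 8*k^3 + 11*k^2 + 20*k) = k*(k - 5)*(k^3 - 3*k^2 - 4*k) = k*(k - 5)*(k - 4)*(k^2 + k) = k^2*(k - 5)*(k - 4)*(k + 1)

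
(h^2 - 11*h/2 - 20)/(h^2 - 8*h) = (h + 5/2)/h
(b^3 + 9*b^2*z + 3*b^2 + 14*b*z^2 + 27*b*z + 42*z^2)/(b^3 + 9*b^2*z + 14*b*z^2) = (b + 3)/b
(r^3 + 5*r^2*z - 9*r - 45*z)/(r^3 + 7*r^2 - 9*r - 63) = (r + 5*z)/(r + 7)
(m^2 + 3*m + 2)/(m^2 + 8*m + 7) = (m + 2)/(m + 7)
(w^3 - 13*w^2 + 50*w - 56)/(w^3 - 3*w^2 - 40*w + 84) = (w - 4)/(w + 6)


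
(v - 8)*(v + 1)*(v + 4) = v^3 - 3*v^2 - 36*v - 32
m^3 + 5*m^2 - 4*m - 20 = (m - 2)*(m + 2)*(m + 5)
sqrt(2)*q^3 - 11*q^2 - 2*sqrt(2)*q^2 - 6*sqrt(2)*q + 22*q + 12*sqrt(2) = (q - 2)*(q - 6*sqrt(2))*(sqrt(2)*q + 1)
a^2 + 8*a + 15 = (a + 3)*(a + 5)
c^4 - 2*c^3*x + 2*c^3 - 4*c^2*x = c^2*(c + 2)*(c - 2*x)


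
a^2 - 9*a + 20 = (a - 5)*(a - 4)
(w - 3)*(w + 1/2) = w^2 - 5*w/2 - 3/2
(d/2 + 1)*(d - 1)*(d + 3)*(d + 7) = d^4/2 + 11*d^3/2 + 29*d^2/2 + d/2 - 21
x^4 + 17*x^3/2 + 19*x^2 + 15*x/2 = x*(x + 1/2)*(x + 3)*(x + 5)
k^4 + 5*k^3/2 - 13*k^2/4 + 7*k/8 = k*(k - 1/2)^2*(k + 7/2)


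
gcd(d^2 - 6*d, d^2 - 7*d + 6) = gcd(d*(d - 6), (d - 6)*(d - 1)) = d - 6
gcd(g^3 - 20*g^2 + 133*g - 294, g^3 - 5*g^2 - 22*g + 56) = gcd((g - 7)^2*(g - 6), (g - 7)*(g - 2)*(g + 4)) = g - 7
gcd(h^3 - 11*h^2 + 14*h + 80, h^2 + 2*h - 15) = 1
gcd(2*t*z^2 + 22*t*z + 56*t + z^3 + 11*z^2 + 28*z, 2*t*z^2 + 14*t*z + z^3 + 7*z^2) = 2*t*z + 14*t + z^2 + 7*z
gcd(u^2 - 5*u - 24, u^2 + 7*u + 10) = 1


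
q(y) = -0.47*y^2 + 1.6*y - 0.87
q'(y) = 1.6 - 0.94*y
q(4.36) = -2.83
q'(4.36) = -2.50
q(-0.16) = -1.14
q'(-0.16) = 1.75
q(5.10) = -4.93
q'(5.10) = -3.19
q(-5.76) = -25.68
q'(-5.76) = 7.01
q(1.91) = 0.47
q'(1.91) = -0.20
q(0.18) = -0.60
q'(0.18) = 1.43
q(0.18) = -0.60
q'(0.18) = 1.43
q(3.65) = -1.29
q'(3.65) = -1.83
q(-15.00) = -130.62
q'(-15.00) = 15.70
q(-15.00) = -130.62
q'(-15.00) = 15.70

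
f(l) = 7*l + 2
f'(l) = 7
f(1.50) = 12.50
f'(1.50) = 7.00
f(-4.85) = -31.95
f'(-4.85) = 7.00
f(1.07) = 9.49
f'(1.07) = 7.00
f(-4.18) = -27.26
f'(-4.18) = 7.00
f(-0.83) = -3.81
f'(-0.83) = 7.00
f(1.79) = 14.53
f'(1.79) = 7.00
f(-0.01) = 1.93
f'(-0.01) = 7.00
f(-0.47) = -1.29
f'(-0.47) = 7.00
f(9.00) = 65.00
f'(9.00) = 7.00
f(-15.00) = -103.00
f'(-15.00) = 7.00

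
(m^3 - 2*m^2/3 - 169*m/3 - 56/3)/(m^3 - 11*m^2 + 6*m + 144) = (3*m^2 + 22*m + 7)/(3*(m^2 - 3*m - 18))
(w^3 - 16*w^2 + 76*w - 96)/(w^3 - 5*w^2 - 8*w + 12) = (w^2 - 10*w + 16)/(w^2 + w - 2)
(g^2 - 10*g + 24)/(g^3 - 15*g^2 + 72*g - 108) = (g - 4)/(g^2 - 9*g + 18)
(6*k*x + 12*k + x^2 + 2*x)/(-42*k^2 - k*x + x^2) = (x + 2)/(-7*k + x)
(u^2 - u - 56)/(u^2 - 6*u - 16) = (u + 7)/(u + 2)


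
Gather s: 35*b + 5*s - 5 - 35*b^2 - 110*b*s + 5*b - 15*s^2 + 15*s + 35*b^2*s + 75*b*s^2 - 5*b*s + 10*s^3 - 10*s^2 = -35*b^2 + 40*b + 10*s^3 + s^2*(75*b - 25) + s*(35*b^2 - 115*b + 20) - 5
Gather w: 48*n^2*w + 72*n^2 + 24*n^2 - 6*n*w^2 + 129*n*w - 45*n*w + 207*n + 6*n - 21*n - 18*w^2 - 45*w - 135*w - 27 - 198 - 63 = 96*n^2 + 192*n + w^2*(-6*n - 18) + w*(48*n^2 + 84*n - 180) - 288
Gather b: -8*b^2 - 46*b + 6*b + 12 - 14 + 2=-8*b^2 - 40*b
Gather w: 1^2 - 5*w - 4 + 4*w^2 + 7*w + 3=4*w^2 + 2*w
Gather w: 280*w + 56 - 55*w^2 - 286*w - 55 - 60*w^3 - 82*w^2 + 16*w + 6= -60*w^3 - 137*w^2 + 10*w + 7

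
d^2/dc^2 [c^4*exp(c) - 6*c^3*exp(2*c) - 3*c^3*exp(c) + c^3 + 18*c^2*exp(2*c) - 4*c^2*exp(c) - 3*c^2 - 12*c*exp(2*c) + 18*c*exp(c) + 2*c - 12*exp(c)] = c^4*exp(c) - 24*c^3*exp(2*c) + 5*c^3*exp(c) - 10*c^2*exp(c) + 60*c*exp(2*c) - 16*c*exp(c) + 6*c - 12*exp(2*c) + 16*exp(c) - 6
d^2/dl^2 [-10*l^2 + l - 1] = -20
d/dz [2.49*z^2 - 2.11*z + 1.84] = 4.98*z - 2.11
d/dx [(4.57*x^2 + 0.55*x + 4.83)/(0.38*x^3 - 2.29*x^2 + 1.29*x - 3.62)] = (-1.7366*x^4 - 0.417999999999999*x^3 + 1.6486*x^2 - 10.9654*x - 8.2217)/(0.1444*x^6 - 1.7404*x^5 + 6.2245*x^4 - 8.6594*x^3 + 18.2437*x^2 - 9.3396*x + 13.1044)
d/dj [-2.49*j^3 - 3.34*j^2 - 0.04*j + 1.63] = -7.47*j^2 - 6.68*j - 0.04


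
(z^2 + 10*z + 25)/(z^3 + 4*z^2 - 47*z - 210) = (z + 5)/(z^2 - z - 42)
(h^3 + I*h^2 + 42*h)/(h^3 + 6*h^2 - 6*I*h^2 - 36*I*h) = (h + 7*I)/(h + 6)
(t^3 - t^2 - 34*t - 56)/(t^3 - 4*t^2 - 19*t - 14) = (t + 4)/(t + 1)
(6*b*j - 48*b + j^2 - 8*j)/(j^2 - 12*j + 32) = (6*b + j)/(j - 4)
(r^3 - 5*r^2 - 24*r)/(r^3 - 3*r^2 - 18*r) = (r - 8)/(r - 6)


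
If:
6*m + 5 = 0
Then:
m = -5/6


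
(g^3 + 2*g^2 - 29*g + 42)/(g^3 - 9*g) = (g^2 + 5*g - 14)/(g*(g + 3))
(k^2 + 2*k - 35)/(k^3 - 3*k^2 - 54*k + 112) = (k - 5)/(k^2 - 10*k + 16)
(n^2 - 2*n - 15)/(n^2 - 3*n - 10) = (n + 3)/(n + 2)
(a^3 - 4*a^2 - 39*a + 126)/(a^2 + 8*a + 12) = (a^2 - 10*a + 21)/(a + 2)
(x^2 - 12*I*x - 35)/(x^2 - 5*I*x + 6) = (x^2 - 12*I*x - 35)/(x^2 - 5*I*x + 6)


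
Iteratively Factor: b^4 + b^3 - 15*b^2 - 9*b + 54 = (b - 2)*(b^3 + 3*b^2 - 9*b - 27) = (b - 2)*(b + 3)*(b^2 - 9) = (b - 2)*(b + 3)^2*(b - 3)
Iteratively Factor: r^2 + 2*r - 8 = (r + 4)*(r - 2)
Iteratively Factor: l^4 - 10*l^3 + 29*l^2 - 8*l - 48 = (l + 1)*(l^3 - 11*l^2 + 40*l - 48) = (l - 3)*(l + 1)*(l^2 - 8*l + 16) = (l - 4)*(l - 3)*(l + 1)*(l - 4)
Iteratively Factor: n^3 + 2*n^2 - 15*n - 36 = (n - 4)*(n^2 + 6*n + 9) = (n - 4)*(n + 3)*(n + 3)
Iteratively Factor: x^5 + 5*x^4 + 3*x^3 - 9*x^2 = (x + 3)*(x^4 + 2*x^3 - 3*x^2) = x*(x + 3)*(x^3 + 2*x^2 - 3*x) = x*(x + 3)^2*(x^2 - x) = x^2*(x + 3)^2*(x - 1)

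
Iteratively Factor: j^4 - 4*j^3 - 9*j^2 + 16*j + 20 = (j + 2)*(j^3 - 6*j^2 + 3*j + 10) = (j + 1)*(j + 2)*(j^2 - 7*j + 10) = (j - 2)*(j + 1)*(j + 2)*(j - 5)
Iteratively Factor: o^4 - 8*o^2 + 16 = (o - 2)*(o^3 + 2*o^2 - 4*o - 8) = (o - 2)^2*(o^2 + 4*o + 4) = (o - 2)^2*(o + 2)*(o + 2)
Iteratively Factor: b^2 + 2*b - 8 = (b - 2)*(b + 4)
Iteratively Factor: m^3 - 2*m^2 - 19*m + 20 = (m - 1)*(m^2 - m - 20) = (m - 5)*(m - 1)*(m + 4)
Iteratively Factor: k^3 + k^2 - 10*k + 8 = (k - 1)*(k^2 + 2*k - 8) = (k - 1)*(k + 4)*(k - 2)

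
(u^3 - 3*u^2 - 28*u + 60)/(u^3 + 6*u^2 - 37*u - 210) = (u - 2)/(u + 7)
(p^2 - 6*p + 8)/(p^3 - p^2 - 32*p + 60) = (p - 4)/(p^2 + p - 30)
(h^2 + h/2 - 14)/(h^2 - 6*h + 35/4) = 2*(h + 4)/(2*h - 5)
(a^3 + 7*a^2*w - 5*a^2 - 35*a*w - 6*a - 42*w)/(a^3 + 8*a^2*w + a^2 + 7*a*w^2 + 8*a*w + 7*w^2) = (a - 6)/(a + w)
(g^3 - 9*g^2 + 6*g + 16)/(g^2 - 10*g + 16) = g + 1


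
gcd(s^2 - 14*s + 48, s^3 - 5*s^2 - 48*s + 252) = s - 6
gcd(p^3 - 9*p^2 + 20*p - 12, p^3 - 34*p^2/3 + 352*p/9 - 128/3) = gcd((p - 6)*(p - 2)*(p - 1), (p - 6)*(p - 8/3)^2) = p - 6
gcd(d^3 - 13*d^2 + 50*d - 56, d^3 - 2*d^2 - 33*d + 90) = 1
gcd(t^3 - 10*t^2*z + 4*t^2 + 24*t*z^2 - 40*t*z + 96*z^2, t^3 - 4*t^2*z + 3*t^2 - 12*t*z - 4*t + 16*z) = -t^2 + 4*t*z - 4*t + 16*z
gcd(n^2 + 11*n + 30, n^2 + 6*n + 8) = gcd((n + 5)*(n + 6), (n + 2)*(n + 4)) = 1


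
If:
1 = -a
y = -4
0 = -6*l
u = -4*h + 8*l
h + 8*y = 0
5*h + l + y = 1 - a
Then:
No Solution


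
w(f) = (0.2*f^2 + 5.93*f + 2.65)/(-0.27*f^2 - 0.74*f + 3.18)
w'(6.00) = 0.74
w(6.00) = -4.14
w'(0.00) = 2.06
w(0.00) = 0.83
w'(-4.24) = 16.56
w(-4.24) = -12.91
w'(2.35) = 14035.94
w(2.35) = -353.27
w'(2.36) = 7162.83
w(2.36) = -253.00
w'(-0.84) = 1.50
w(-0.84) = -0.61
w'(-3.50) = 4.81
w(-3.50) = -6.36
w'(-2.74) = 2.40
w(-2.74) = -3.80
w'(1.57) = 15.65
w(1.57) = 9.21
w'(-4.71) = 88.32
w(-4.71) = -30.85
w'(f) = (0.4*f + 5.93)/(-0.27*f^2 - 0.74*f + 3.18) + (0.54*f + 0.74)*(0.2*f^2 + 5.93*f + 2.65)/(-0.27*f^2 - 0.74*f + 3.18)^2 = (1.4531*f^2 + 2.703*f + 20.8184)/(0.0729*f^4 + 0.3996*f^3 - 1.1696*f^2 - 4.7064*f + 10.1124)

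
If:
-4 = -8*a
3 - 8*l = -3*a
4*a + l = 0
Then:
No Solution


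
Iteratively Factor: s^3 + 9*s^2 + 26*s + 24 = (s + 4)*(s^2 + 5*s + 6) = (s + 3)*(s + 4)*(s + 2)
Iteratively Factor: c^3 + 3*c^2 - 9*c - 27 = (c + 3)*(c^2 - 9) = (c + 3)^2*(c - 3)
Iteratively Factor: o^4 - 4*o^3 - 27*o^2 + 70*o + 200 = (o - 5)*(o^3 + o^2 - 22*o - 40) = (o - 5)*(o + 4)*(o^2 - 3*o - 10) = (o - 5)^2*(o + 4)*(o + 2)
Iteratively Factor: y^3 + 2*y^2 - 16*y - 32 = (y + 4)*(y^2 - 2*y - 8) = (y - 4)*(y + 4)*(y + 2)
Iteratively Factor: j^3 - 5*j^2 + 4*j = (j)*(j^2 - 5*j + 4) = j*(j - 4)*(j - 1)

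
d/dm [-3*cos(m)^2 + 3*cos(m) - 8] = -3*sin(m) + 3*sin(2*m)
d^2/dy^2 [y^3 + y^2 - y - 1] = 6*y + 2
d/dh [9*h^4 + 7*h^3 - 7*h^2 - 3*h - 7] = 36*h^3 + 21*h^2 - 14*h - 3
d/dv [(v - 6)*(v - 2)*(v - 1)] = 3*v^2 - 18*v + 20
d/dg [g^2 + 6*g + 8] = 2*g + 6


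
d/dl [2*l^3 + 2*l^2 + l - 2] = 6*l^2 + 4*l + 1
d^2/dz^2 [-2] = 0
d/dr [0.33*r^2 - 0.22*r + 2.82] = 0.66*r - 0.22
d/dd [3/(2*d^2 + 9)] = -12*d/(2*d^2 + 9)^2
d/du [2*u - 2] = 2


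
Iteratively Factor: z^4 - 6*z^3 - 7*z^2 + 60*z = (z + 3)*(z^3 - 9*z^2 + 20*z) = z*(z + 3)*(z^2 - 9*z + 20) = z*(z - 4)*(z + 3)*(z - 5)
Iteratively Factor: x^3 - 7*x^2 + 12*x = (x)*(x^2 - 7*x + 12) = x*(x - 3)*(x - 4)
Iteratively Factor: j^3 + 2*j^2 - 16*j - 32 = (j + 2)*(j^2 - 16) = (j - 4)*(j + 2)*(j + 4)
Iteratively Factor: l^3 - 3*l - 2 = (l - 2)*(l^2 + 2*l + 1) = (l - 2)*(l + 1)*(l + 1)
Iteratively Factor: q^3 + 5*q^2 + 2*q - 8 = (q + 2)*(q^2 + 3*q - 4) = (q - 1)*(q + 2)*(q + 4)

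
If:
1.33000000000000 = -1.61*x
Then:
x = -0.83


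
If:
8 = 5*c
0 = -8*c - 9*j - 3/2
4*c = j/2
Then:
No Solution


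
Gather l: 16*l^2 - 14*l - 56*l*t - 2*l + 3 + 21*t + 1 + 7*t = 16*l^2 + l*(-56*t - 16) + 28*t + 4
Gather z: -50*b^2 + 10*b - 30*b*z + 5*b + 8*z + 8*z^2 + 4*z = -50*b^2 + 15*b + 8*z^2 + z*(12 - 30*b)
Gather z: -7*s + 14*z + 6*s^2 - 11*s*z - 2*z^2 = 6*s^2 - 7*s - 2*z^2 + z*(14 - 11*s)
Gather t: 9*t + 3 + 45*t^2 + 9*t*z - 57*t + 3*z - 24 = 45*t^2 + t*(9*z - 48) + 3*z - 21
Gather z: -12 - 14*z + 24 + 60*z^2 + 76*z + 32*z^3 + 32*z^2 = 32*z^3 + 92*z^2 + 62*z + 12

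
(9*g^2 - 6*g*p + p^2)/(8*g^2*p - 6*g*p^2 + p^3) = (9*g^2 - 6*g*p + p^2)/(p*(8*g^2 - 6*g*p + p^2))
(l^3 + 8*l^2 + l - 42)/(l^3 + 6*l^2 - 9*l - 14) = (l + 3)/(l + 1)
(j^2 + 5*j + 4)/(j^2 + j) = (j + 4)/j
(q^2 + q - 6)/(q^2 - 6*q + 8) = (q + 3)/(q - 4)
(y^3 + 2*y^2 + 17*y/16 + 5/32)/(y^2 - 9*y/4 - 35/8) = (8*y^2 + 6*y + 1)/(4*(2*y - 7))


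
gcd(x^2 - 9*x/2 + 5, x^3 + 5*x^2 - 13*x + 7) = 1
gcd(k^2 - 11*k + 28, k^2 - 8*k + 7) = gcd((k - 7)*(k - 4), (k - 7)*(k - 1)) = k - 7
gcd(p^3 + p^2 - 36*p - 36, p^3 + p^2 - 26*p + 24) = p + 6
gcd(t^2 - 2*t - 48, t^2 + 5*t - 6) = t + 6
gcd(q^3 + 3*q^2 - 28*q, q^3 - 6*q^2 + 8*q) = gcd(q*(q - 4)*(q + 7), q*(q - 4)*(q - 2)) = q^2 - 4*q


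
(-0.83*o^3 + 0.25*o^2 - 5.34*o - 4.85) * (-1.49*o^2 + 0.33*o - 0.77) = 1.2367*o^5 - 0.6464*o^4 + 8.6782*o^3 + 5.2718*o^2 + 2.5113*o + 3.7345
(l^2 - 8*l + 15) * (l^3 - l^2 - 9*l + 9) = l^5 - 9*l^4 + 14*l^3 + 66*l^2 - 207*l + 135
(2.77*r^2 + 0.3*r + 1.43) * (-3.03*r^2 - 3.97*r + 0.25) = -8.3931*r^4 - 11.9059*r^3 - 4.8314*r^2 - 5.6021*r + 0.3575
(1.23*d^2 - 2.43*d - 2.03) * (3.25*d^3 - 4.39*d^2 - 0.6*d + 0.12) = 3.9975*d^5 - 13.2972*d^4 + 3.3322*d^3 + 10.5173*d^2 + 0.9264*d - 0.2436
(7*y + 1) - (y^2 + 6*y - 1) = -y^2 + y + 2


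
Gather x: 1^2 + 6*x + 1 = 6*x + 2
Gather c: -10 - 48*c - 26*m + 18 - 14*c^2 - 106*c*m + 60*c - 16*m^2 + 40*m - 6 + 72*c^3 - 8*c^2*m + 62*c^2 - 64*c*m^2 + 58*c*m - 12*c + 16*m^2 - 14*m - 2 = 72*c^3 + c^2*(48 - 8*m) + c*(-64*m^2 - 48*m)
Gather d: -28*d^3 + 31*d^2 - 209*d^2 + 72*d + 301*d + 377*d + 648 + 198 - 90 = -28*d^3 - 178*d^2 + 750*d + 756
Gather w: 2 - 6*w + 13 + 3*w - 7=8 - 3*w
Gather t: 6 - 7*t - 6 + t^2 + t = t^2 - 6*t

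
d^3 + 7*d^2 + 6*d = d*(d + 1)*(d + 6)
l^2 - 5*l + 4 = (l - 4)*(l - 1)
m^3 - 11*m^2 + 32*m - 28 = (m - 7)*(m - 2)^2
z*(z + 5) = z^2 + 5*z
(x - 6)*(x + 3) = x^2 - 3*x - 18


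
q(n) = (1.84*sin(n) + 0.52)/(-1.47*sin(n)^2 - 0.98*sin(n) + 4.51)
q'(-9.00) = -0.36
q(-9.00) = -0.05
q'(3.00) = -0.48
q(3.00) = 0.18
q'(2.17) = -0.92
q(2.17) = 0.76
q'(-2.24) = -0.30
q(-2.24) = -0.21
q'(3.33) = -0.39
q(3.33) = 0.04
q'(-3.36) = -0.51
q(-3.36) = 0.22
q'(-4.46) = -0.67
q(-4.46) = 1.05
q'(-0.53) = 0.35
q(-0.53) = -0.09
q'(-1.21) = 0.20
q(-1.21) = -0.29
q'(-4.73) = 0.05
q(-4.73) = 1.15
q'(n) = (2.94*sin(n)*cos(n) + 0.98*cos(n))*(1.84*sin(n) + 0.52)/(-1.47*sin(n)^2 - 0.98*sin(n) + 4.51)^2 + 1.84*cos(n)/(-1.47*sin(n)^2 - 0.98*sin(n) + 4.51)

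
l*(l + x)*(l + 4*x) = l^3 + 5*l^2*x + 4*l*x^2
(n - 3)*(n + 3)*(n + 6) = n^3 + 6*n^2 - 9*n - 54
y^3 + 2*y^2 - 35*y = y*(y - 5)*(y + 7)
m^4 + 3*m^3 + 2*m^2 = m^2*(m + 1)*(m + 2)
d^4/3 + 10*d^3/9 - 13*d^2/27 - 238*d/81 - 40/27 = (d/3 + 1)*(d - 5/3)*(d + 2/3)*(d + 4/3)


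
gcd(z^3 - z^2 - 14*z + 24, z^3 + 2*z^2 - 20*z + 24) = z - 2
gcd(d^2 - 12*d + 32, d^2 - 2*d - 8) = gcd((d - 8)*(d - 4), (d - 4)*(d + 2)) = d - 4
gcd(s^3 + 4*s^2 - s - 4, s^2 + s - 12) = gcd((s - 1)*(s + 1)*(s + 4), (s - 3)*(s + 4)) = s + 4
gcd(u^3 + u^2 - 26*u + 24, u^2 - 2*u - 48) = u + 6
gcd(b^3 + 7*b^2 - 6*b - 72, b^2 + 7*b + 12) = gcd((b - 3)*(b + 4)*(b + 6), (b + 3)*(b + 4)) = b + 4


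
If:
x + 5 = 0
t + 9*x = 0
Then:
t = 45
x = -5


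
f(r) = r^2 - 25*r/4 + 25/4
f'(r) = 2*r - 25/4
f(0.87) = 1.57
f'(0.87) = -4.51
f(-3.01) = 34.12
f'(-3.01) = -12.27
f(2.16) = -2.58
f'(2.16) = -1.93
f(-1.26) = 15.71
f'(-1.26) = -8.77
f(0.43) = 3.75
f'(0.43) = -5.39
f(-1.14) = 14.67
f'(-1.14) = -8.53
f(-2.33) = 26.24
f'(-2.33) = -10.91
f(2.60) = -3.24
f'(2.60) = -1.05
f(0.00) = 6.25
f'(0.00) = -6.25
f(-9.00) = 143.50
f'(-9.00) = -24.25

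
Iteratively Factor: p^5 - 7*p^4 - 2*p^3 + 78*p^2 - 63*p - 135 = (p + 1)*(p^4 - 8*p^3 + 6*p^2 + 72*p - 135) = (p + 1)*(p + 3)*(p^3 - 11*p^2 + 39*p - 45) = (p - 3)*(p + 1)*(p + 3)*(p^2 - 8*p + 15) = (p - 5)*(p - 3)*(p + 1)*(p + 3)*(p - 3)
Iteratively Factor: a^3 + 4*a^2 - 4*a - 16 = (a + 4)*(a^2 - 4) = (a - 2)*(a + 4)*(a + 2)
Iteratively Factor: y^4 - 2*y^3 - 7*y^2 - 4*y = (y + 1)*(y^3 - 3*y^2 - 4*y) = (y - 4)*(y + 1)*(y^2 + y) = y*(y - 4)*(y + 1)*(y + 1)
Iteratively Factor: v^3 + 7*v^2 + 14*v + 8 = (v + 4)*(v^2 + 3*v + 2) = (v + 2)*(v + 4)*(v + 1)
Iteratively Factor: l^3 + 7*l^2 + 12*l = (l)*(l^2 + 7*l + 12) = l*(l + 4)*(l + 3)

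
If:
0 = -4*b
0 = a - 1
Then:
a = 1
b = 0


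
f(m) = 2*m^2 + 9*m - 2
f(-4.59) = -1.17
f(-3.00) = -11.00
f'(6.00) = 33.00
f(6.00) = 124.00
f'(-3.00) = -3.00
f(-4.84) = 1.29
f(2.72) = 37.28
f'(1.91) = 16.64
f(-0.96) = -8.80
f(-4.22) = -4.36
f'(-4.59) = -9.36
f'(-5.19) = -11.76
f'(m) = 4*m + 9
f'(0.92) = 12.68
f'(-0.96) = 5.16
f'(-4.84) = -10.36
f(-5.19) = 5.16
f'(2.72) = 19.88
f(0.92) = 7.97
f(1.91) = 22.49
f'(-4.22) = -7.88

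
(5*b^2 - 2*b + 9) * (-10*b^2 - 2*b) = -50*b^4 + 10*b^3 - 86*b^2 - 18*b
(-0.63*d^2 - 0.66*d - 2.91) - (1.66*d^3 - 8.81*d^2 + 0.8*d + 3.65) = -1.66*d^3 + 8.18*d^2 - 1.46*d - 6.56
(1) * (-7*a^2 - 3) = -7*a^2 - 3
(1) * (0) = 0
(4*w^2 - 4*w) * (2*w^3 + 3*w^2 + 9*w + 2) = 8*w^5 + 4*w^4 + 24*w^3 - 28*w^2 - 8*w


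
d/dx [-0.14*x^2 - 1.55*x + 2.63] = -0.28*x - 1.55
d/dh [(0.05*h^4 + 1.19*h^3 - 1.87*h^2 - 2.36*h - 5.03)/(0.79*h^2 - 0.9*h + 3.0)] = (0.079*h^5 + 0.8051*h^4 - 1.542*h^3 + 14.2574*h^2 - 3.2726*h - 11.607)/(0.6241*h^4 - 1.422*h^3 + 5.55*h^2 - 5.4*h + 9.0)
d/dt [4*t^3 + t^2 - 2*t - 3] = 12*t^2 + 2*t - 2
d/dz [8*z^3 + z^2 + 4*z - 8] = 24*z^2 + 2*z + 4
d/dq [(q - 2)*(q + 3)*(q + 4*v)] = 3*q^2 + 8*q*v + 2*q + 4*v - 6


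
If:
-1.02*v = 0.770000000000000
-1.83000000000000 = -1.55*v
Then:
No Solution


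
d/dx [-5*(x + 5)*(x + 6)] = -10*x - 55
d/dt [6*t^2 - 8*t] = 12*t - 8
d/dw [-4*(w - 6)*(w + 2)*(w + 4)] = 112 - 12*w^2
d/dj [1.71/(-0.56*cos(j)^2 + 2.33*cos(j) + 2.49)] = (3.9843 - 1.9152*cos(j))*sin(j)/(-0.56*cos(j)^2 + 2.33*cos(j) + 2.49)^2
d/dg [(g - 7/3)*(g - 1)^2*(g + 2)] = 4*g^3 - 7*g^2 - 6*g + 9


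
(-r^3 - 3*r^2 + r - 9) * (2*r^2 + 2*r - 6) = -2*r^5 - 8*r^4 + 2*r^3 + 2*r^2 - 24*r + 54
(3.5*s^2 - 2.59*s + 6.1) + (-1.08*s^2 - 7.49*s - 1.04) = 2.42*s^2 - 10.08*s + 5.06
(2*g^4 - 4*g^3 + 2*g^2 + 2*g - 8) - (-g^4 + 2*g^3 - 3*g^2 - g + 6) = 3*g^4 - 6*g^3 + 5*g^2 + 3*g - 14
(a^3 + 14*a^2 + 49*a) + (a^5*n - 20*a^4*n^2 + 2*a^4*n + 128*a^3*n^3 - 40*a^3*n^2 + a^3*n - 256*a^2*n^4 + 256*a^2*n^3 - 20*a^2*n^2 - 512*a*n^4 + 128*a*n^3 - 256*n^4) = a^5*n - 20*a^4*n^2 + 2*a^4*n + 128*a^3*n^3 - 40*a^3*n^2 + a^3*n + a^3 - 256*a^2*n^4 + 256*a^2*n^3 - 20*a^2*n^2 + 14*a^2 - 512*a*n^4 + 128*a*n^3 + 49*a - 256*n^4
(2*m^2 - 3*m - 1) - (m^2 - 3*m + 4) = m^2 - 5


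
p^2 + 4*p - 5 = (p - 1)*(p + 5)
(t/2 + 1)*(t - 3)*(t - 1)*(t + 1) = t^4/2 - t^3/2 - 7*t^2/2 + t/2 + 3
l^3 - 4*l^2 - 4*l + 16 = (l - 4)*(l - 2)*(l + 2)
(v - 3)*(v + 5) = v^2 + 2*v - 15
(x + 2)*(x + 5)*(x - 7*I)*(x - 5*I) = x^4 + 7*x^3 - 12*I*x^3 - 25*x^2 - 84*I*x^2 - 245*x - 120*I*x - 350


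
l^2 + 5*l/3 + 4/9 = (l + 1/3)*(l + 4/3)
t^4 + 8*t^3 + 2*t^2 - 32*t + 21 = (t - 1)^2*(t + 3)*(t + 7)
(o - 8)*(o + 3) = o^2 - 5*o - 24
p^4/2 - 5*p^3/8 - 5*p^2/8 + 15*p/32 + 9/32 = (p/2 + 1/4)*(p - 3/2)*(p - 1)*(p + 3/4)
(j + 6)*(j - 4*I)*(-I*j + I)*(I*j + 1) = j^4 + 5*j^3 - 5*I*j^3 - 10*j^2 - 25*I*j^2 - 20*j + 30*I*j + 24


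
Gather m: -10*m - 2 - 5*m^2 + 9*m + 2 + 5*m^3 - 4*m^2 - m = 5*m^3 - 9*m^2 - 2*m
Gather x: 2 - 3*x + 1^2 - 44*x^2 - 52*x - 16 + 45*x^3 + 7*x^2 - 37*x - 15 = 45*x^3 - 37*x^2 - 92*x - 28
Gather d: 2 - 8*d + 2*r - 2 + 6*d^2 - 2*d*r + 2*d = 6*d^2 + d*(-2*r - 6) + 2*r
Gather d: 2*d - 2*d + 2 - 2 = 0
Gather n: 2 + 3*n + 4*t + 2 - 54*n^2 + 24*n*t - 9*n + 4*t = -54*n^2 + n*(24*t - 6) + 8*t + 4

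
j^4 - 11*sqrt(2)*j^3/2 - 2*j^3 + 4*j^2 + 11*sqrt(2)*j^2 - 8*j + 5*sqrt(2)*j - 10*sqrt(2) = (j - 2)*(j - 5*sqrt(2))*(j - sqrt(2))*(j + sqrt(2)/2)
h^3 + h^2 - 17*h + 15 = (h - 3)*(h - 1)*(h + 5)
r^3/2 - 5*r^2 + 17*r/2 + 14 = (r/2 + 1/2)*(r - 7)*(r - 4)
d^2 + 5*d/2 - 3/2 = (d - 1/2)*(d + 3)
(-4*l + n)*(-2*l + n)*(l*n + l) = 8*l^3*n + 8*l^3 - 6*l^2*n^2 - 6*l^2*n + l*n^3 + l*n^2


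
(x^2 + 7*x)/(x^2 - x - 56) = x/(x - 8)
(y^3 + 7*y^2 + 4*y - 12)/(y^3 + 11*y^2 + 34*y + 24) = (y^2 + y - 2)/(y^2 + 5*y + 4)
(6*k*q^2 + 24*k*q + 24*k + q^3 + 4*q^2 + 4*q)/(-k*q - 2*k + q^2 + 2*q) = (6*k*q + 12*k + q^2 + 2*q)/(-k + q)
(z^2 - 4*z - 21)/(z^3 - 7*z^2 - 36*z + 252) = (z + 3)/(z^2 - 36)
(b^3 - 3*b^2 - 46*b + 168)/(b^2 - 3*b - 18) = (b^2 + 3*b - 28)/(b + 3)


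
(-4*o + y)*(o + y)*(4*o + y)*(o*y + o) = -16*o^4*y - 16*o^4 - 16*o^3*y^2 - 16*o^3*y + o^2*y^3 + o^2*y^2 + o*y^4 + o*y^3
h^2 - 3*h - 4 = (h - 4)*(h + 1)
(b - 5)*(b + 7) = b^2 + 2*b - 35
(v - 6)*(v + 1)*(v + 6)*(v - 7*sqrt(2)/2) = v^4 - 7*sqrt(2)*v^3/2 + v^3 - 36*v^2 - 7*sqrt(2)*v^2/2 - 36*v + 126*sqrt(2)*v + 126*sqrt(2)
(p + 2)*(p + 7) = p^2 + 9*p + 14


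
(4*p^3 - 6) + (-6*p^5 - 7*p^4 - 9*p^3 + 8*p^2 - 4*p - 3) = -6*p^5 - 7*p^4 - 5*p^3 + 8*p^2 - 4*p - 9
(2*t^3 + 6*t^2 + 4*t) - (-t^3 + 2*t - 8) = 3*t^3 + 6*t^2 + 2*t + 8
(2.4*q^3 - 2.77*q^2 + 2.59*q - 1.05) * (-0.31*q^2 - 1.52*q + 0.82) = -0.744*q^5 - 2.7893*q^4 + 5.3755*q^3 - 5.8827*q^2 + 3.7198*q - 0.861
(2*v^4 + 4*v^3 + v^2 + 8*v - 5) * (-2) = -4*v^4 - 8*v^3 - 2*v^2 - 16*v + 10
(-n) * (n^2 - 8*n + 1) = -n^3 + 8*n^2 - n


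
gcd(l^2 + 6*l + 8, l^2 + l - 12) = l + 4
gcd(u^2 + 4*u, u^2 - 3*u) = u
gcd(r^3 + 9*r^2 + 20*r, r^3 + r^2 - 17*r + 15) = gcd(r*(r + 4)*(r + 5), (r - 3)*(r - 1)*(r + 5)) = r + 5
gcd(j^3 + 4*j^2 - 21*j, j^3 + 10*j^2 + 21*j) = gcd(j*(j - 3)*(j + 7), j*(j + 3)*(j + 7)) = j^2 + 7*j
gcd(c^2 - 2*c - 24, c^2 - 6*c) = c - 6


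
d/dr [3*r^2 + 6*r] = 6*r + 6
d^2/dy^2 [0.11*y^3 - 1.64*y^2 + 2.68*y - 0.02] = 0.66*y - 3.28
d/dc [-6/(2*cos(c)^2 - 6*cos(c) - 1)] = 12*(3 - 2*cos(c))*sin(c)/(6*cos(c) - cos(2*c))^2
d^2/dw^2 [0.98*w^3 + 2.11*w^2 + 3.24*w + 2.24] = 5.88*w + 4.22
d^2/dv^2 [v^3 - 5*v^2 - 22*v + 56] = 6*v - 10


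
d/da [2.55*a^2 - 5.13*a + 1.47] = 5.1*a - 5.13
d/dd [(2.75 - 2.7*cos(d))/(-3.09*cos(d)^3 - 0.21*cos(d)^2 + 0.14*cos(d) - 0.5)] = (16.686*cos(d)^3 - 24.9255*cos(d)^2 - 1.155*cos(d) - 0.965)*sin(d)/(9.5481*cos(d)^6 + 1.2978*cos(d)^5 - 0.8211*cos(d)^4 + 3.0312*cos(d)^3 + 0.2296*cos(d)^2 - 0.14*cos(d) + 0.25)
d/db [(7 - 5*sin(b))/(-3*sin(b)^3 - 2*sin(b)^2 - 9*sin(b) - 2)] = (-30*sin(b)^3 + 53*sin(b)^2 + 28*sin(b) + 73)*cos(b)/(3*sin(b)^3 + 2*sin(b)^2 + 9*sin(b) + 2)^2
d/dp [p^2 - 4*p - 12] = 2*p - 4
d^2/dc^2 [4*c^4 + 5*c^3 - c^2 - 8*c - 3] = 48*c^2 + 30*c - 2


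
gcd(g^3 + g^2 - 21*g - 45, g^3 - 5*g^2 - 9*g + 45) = g^2 - 2*g - 15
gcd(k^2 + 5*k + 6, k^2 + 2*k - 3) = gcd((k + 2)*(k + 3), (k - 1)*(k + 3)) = k + 3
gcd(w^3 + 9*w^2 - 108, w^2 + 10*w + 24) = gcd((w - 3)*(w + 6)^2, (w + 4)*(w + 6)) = w + 6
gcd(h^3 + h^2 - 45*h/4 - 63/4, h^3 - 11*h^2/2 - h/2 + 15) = h + 3/2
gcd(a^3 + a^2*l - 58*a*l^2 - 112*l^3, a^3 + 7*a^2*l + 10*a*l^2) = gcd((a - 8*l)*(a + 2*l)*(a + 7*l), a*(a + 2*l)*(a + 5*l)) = a + 2*l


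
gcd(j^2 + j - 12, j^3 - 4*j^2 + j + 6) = j - 3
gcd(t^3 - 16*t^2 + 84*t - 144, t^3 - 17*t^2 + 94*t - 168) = t^2 - 10*t + 24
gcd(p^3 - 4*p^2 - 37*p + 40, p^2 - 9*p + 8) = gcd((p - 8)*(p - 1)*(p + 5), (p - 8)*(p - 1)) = p^2 - 9*p + 8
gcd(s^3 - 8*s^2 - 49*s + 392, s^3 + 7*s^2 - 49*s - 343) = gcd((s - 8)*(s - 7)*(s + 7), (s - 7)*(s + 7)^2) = s^2 - 49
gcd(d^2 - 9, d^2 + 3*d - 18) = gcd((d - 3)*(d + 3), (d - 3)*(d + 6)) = d - 3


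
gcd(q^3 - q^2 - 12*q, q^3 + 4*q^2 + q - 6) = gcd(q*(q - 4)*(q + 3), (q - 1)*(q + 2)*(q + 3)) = q + 3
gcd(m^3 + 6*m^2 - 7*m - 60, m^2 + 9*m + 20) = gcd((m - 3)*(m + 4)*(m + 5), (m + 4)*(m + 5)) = m^2 + 9*m + 20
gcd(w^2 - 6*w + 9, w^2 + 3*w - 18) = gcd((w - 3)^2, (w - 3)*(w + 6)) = w - 3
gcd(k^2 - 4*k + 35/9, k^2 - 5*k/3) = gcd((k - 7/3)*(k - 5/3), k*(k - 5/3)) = k - 5/3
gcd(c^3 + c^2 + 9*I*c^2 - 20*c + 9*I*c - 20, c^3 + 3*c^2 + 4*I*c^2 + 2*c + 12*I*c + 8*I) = c^2 + c*(1 + 4*I) + 4*I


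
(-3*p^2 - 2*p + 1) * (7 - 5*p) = 15*p^3 - 11*p^2 - 19*p + 7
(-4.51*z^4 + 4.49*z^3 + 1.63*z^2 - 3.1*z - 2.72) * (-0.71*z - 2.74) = 3.2021*z^5 + 9.1695*z^4 - 13.4599*z^3 - 2.2652*z^2 + 10.4252*z + 7.4528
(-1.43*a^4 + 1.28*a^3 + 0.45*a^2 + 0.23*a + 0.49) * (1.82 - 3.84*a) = 5.4912*a^5 - 7.5178*a^4 + 0.6016*a^3 - 0.0641999999999999*a^2 - 1.463*a + 0.8918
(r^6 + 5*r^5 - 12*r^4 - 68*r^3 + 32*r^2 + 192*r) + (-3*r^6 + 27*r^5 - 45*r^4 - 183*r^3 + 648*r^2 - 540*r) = -2*r^6 + 32*r^5 - 57*r^4 - 251*r^3 + 680*r^2 - 348*r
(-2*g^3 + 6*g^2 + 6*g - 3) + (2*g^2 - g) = -2*g^3 + 8*g^2 + 5*g - 3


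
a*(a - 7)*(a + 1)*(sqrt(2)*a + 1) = sqrt(2)*a^4 - 6*sqrt(2)*a^3 + a^3 - 7*sqrt(2)*a^2 - 6*a^2 - 7*a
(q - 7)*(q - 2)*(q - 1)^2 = q^4 - 11*q^3 + 33*q^2 - 37*q + 14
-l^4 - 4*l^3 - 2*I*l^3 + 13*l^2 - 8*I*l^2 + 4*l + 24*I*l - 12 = (l - 2)*(l + 6)*(-I*l + 1)^2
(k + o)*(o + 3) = k*o + 3*k + o^2 + 3*o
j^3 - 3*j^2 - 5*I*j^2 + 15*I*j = j*(j - 3)*(j - 5*I)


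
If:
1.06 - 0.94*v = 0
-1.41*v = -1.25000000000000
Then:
No Solution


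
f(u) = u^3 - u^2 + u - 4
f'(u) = 3*u^2 - 2*u + 1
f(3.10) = 19.28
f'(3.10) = 23.63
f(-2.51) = -28.62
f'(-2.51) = 24.92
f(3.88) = 43.24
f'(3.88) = 38.40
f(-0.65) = -5.35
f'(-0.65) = 3.57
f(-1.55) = -11.68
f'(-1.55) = 11.31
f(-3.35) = -56.17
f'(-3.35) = 41.37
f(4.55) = 74.04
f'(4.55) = 54.01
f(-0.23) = -4.30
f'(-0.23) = 1.62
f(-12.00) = -1888.00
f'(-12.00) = 457.00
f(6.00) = 182.00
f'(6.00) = 97.00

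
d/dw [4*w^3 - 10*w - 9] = 12*w^2 - 10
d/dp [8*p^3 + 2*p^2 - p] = 24*p^2 + 4*p - 1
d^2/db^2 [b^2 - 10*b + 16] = 2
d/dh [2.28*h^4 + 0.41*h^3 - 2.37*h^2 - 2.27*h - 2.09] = 9.12*h^3 + 1.23*h^2 - 4.74*h - 2.27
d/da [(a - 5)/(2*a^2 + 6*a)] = (-a^2 + 10*a + 15)/(2*a^2*(a^2 + 6*a + 9))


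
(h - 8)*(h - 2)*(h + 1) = h^3 - 9*h^2 + 6*h + 16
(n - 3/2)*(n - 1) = n^2 - 5*n/2 + 3/2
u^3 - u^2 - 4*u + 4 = (u - 2)*(u - 1)*(u + 2)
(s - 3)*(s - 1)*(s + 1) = s^3 - 3*s^2 - s + 3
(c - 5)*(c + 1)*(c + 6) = c^3 + 2*c^2 - 29*c - 30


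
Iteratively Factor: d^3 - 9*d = (d + 3)*(d^2 - 3*d) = (d - 3)*(d + 3)*(d)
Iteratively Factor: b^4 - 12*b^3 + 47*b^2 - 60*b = (b - 3)*(b^3 - 9*b^2 + 20*b) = b*(b - 3)*(b^2 - 9*b + 20) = b*(b - 5)*(b - 3)*(b - 4)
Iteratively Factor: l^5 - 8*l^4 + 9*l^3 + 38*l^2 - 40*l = (l + 2)*(l^4 - 10*l^3 + 29*l^2 - 20*l) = l*(l + 2)*(l^3 - 10*l^2 + 29*l - 20) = l*(l - 1)*(l + 2)*(l^2 - 9*l + 20) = l*(l - 5)*(l - 1)*(l + 2)*(l - 4)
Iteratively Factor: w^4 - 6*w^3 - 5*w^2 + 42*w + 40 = (w - 4)*(w^3 - 2*w^2 - 13*w - 10) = (w - 4)*(w + 1)*(w^2 - 3*w - 10) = (w - 4)*(w + 1)*(w + 2)*(w - 5)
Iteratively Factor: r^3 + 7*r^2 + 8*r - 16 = (r + 4)*(r^2 + 3*r - 4) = (r + 4)^2*(r - 1)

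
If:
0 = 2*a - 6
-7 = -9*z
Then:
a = 3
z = 7/9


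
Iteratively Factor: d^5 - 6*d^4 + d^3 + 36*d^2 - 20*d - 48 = (d - 2)*(d^4 - 4*d^3 - 7*d^2 + 22*d + 24) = (d - 2)*(d + 2)*(d^3 - 6*d^2 + 5*d + 12) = (d - 4)*(d - 2)*(d + 2)*(d^2 - 2*d - 3) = (d - 4)*(d - 2)*(d + 1)*(d + 2)*(d - 3)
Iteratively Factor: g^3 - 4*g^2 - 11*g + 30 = (g - 2)*(g^2 - 2*g - 15) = (g - 5)*(g - 2)*(g + 3)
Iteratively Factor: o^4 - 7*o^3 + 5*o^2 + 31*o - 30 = (o + 2)*(o^3 - 9*o^2 + 23*o - 15) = (o - 3)*(o + 2)*(o^2 - 6*o + 5) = (o - 5)*(o - 3)*(o + 2)*(o - 1)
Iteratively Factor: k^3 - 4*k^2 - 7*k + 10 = (k - 1)*(k^2 - 3*k - 10) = (k - 1)*(k + 2)*(k - 5)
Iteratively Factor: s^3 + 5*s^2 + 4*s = (s + 4)*(s^2 + s) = (s + 1)*(s + 4)*(s)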